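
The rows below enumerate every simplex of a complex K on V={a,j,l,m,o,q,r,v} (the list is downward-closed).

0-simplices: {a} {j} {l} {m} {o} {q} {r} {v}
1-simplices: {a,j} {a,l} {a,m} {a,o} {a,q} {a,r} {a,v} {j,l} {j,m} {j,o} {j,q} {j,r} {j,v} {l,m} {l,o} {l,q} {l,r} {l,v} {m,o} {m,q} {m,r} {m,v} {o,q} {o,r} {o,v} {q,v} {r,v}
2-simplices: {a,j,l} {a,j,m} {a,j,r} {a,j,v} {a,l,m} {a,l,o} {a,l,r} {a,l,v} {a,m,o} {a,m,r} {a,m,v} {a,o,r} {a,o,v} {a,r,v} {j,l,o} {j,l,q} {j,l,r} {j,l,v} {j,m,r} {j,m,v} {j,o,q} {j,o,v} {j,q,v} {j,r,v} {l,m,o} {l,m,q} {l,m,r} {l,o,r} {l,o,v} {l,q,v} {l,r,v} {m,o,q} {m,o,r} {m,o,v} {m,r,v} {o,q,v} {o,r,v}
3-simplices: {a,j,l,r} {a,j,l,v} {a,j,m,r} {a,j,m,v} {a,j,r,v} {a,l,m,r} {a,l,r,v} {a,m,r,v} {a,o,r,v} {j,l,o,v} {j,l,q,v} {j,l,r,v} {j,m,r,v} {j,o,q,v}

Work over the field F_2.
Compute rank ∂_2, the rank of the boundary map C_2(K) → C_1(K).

rank∂_2=19

n_0=8 n_1=27 n_2=37 n_3=14  [Z2]
∂1: piv[aj,al,am,ao,aq,ar,av] rk=7  ker:jl,jm,jo,jq,jr,jv,lm,lo,lq,lr,lv,mo,mq,mr,mv,oq,or,ov,qv,rv
∂2: piv[ajl,ajm,ajr,ajv,alm,alo,alr,alv,amo,amr,amv,aor,aov,arv,jlo,jlq,joq,jqv,lmq] rk=19  ker:jlr,jlv,jmr,jmv,jov,jrv,lmo,lmr,lor,lov,lqv,lrv,moq,mor,mov,mrv,oqv,orv
∂3: piv[ajlr,ajlv,ajmr,ajmv,ajrv,almr,alrv,amrv,aorv,jlov,jlqv,joqv] rk=12  ker:jlrv,jmrv
rk∂_2=19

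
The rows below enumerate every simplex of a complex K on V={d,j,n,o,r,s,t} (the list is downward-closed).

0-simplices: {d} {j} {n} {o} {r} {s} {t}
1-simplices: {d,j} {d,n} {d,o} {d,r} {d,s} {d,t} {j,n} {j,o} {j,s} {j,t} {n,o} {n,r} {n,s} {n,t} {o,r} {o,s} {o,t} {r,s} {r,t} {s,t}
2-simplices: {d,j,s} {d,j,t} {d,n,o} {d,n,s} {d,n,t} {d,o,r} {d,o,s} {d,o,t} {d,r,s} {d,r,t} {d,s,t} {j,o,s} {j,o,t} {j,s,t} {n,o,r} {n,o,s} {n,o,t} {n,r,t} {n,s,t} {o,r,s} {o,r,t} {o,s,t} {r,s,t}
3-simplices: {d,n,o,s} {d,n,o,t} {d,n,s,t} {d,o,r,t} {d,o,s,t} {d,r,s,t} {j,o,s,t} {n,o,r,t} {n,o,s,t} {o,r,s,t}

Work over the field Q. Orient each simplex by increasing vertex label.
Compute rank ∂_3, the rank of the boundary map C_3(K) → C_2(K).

rank∂_3=9

n_0=7 n_1=20 n_2=23 n_3=10  [Q]
∂1: piv[dj,dn,do,dr,ds,dt] rk=6  ker:jn,jo,js,jt,no,nr,ns,nt,or,os,ot,rs,rt,st
∂2: piv[djs,djt,dno,dns,dnt,dor,dos,dot,drs,drt,dst,jos,nor] rk=13  ker:jot,jst,nos,not,nrt,nst,ors,ort,ost,rst
∂3: piv[dnos,dnot,dnst,dort,dost,drst,jost,nort,orst] rk=9  ker:nost
rk∂_3=9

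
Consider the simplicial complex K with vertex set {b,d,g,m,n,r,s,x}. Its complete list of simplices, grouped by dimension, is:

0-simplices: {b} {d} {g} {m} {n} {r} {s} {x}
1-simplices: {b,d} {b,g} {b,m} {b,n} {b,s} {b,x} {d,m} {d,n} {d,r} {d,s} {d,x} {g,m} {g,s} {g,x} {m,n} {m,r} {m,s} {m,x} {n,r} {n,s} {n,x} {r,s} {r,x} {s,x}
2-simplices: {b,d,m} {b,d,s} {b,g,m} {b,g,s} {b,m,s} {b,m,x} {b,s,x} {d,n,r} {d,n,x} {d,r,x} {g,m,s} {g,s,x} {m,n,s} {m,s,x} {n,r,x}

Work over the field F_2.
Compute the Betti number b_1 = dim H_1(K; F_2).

b_1=5

n_0=8 n_1=24 n_2=15  [Z2]
∂1: piv[bd,bg,bm,bn,bs,bx,dr] rk=7  ker:dm,dn,ds,dx,gm,gs,gx,mn,mr,ms,mx,nr,ns,nx,rs,rx,sx
∂2: piv[bdm,bds,bgm,bgs,bms,bmx,bsx,dnr,dnx,drx,gsx,mns] rk=12  ker:gms,msx,nrx
b_1=(24−7)−12=5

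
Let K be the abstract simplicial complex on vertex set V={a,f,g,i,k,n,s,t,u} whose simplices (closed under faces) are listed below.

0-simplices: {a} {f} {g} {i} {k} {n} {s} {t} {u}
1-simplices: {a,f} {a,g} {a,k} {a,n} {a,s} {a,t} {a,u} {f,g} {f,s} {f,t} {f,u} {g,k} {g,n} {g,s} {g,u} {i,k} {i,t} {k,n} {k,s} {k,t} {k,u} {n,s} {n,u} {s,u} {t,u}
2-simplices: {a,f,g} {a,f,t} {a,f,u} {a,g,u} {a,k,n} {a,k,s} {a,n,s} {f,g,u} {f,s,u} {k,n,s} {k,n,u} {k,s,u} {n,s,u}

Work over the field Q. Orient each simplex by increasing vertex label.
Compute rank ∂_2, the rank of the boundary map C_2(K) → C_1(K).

n_0=9 n_1=25 n_2=13  [Q]
∂1: piv[af,ag,ak,an,as,at,au,ik] rk=8  ker:fg,fs,ft,fu,gk,gn,gs,gu,it,kn,ks,kt,ku,ns,nu,su,tu
∂2: piv[afg,aft,afu,agu,akn,aks,ans,fsu,knu,ksu] rk=10  ker:fgu,kns,nsu
rk∂_2=10

rank∂_2=10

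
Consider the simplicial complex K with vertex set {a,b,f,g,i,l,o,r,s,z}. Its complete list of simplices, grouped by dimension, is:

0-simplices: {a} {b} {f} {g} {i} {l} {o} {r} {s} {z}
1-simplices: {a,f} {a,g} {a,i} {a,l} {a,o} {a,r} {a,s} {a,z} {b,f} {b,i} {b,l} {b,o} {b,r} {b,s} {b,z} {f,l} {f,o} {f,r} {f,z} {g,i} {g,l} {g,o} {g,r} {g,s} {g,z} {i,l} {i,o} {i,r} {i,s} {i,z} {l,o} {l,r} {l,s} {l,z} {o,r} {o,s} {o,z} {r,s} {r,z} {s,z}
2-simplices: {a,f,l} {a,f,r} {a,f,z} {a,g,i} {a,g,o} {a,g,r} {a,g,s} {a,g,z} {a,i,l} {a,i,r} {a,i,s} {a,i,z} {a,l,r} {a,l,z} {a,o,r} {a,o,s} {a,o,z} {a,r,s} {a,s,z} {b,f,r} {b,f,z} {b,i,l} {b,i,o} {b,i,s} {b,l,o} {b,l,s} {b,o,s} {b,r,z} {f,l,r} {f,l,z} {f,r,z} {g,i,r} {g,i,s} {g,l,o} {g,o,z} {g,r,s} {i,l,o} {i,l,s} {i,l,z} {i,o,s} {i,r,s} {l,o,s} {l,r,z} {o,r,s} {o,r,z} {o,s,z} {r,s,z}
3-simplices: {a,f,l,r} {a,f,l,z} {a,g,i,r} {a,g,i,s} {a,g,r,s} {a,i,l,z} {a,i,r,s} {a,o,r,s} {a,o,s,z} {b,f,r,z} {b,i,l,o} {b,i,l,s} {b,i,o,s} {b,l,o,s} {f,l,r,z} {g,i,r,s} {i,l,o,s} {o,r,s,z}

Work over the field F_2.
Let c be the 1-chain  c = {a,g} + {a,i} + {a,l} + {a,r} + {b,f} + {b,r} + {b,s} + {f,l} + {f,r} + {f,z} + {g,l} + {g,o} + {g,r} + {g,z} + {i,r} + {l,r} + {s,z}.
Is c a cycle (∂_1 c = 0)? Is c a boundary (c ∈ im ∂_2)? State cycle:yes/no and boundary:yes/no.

cycle:no boundary:no

n_0=10 n_1=40 n_2=47 n_3=18  [Z2]
∂1: piv[af,ag,ai,al,ao,ar,as,az,bf] rk=9  ker:bi,bl,bo,br,bs,bz,fl,fo,fr,fz,gi,gl,go,gr,gs,gz,il,io,ir,is,iz,lo,lr,ls,lz,or,os,oz,rs,rz,sz
∂2: piv[afl,afr,afz,agi,ago,agr,ags,agz,ail,air,ais,aiz,alr,alz,aor,aos,aoz,ars,asz,bfr,bfz,bil,bio,bis,blo,bls,bos,brz,glo] rk=29  ker:flr,flz,frz,gir,gis,goz,grs,ilo,ils,ilz,ios,irs,los,lrz,ors,orz,osz,rsz
∂3: piv[aflr,aflz,agir,agis,agrs,ailz,airs,aors,aosz,bfrz,bilo,bils,bios,blos,flrz,orsz] rk=16  ker:girs,ilos
∂1c = {b} + {g} + {o} + {z}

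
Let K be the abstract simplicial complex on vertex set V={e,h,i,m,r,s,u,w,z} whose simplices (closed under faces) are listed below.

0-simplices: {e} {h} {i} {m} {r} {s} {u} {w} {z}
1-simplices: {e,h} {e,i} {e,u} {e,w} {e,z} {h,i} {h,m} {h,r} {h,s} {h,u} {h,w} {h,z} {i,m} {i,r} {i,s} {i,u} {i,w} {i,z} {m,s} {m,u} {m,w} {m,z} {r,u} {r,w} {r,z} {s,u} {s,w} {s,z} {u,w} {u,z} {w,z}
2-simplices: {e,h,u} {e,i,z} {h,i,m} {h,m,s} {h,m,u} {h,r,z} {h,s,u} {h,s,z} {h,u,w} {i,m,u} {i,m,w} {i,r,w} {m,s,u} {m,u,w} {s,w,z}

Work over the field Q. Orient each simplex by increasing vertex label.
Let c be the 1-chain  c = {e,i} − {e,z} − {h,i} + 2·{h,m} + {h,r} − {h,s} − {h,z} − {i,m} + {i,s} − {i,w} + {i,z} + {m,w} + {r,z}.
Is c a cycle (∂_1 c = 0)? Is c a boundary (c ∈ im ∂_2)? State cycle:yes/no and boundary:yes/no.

cycle:yes boundary:no

n_0=9 n_1=31 n_2=15  [Q]
∂1: piv[eh,ei,eu,ew,ez,hm,hr,hs] rk=8  ker:hi,hu,hw,hz,im,ir,is,iu,iw,iz,ms,mu,mw,mz,ru,rw,rz,su,sw,sz,uw,uz,wz
∂2: piv[ehu,eiz,him,hms,hmu,hrz,hsu,hsz,huw,imu,imw,irw,muw,swz] rk=14  ker:msu
∂1c = 0
c vs im∂2: residual ≠ 0 ⇒ not boundary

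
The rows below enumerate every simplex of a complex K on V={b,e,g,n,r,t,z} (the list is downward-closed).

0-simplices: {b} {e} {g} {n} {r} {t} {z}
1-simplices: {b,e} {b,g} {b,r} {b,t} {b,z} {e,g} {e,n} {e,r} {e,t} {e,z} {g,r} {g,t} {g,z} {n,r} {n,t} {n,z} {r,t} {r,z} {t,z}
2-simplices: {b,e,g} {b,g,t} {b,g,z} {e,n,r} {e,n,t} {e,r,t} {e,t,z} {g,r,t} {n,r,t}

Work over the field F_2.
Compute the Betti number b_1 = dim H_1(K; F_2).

b_1=5

n_0=7 n_1=19 n_2=9  [Z2]
∂1: piv[be,bg,br,bt,bz,en] rk=6  ker:eg,er,et,ez,gr,gt,gz,nr,nt,nz,rt,rz,tz
∂2: piv[beg,bgt,bgz,enr,ent,ert,etz,grt] rk=8  ker:nrt
b_1=(19−6)−8=5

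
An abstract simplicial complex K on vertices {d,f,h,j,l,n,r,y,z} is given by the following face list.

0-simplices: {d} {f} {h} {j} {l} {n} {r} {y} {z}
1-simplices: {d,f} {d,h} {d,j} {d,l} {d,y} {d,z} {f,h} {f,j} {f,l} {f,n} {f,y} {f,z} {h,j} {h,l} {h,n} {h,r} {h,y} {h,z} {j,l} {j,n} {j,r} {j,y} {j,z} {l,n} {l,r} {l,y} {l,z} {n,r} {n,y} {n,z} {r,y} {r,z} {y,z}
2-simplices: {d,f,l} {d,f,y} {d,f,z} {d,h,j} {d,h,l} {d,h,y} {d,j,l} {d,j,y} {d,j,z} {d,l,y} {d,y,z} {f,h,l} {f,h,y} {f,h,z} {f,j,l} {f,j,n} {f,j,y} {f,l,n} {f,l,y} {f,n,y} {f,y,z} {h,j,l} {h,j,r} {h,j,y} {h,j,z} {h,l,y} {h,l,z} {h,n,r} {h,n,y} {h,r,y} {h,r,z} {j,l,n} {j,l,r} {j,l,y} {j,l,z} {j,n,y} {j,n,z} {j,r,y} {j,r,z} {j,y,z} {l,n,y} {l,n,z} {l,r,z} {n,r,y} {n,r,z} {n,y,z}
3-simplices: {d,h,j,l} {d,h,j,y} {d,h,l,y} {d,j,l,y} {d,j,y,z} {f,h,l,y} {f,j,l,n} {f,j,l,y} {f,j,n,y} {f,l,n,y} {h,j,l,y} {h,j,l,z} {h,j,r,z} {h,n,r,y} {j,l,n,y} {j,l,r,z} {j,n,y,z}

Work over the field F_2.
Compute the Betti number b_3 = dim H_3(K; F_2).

b_3=2

n_0=9 n_1=33 n_2=46 n_3=17  [Z2]
∂1: piv[df,dh,dj,dl,dy,dz,fn,hr] rk=8  ker:fh,fj,fl,fy,fz,hj,hl,hn,hy,hz,jl,jn,jr,jy,jz,ln,lr,ly,lz,nr,ny,nz,ry,rz,yz
∂2: piv[dfl,dfy,dfz,dhj,dhl,dhy,djl,djy,djz,dly,dyz,fhl,fhz,fjl,fjn,fln,fny,hjr,hlz,hnr,hny,hry,hrz,jlr,jnz] rk=25  ker:fhy,fjy,fly,fyz,hjl,hjy,hjz,hly,jln,jly,jlz,jny,jry,jrz,jyz,lny,lnz,lrz,nry,nrz,nyz
∂3: piv[dhjl,dhjy,dhly,djly,djyz,fhly,fjln,fjly,fjny,flny,hjlz,hjrz,hnry,jlrz,jnyz] rk=15  ker:hjly,jlny
b_3=(17−15)−0=2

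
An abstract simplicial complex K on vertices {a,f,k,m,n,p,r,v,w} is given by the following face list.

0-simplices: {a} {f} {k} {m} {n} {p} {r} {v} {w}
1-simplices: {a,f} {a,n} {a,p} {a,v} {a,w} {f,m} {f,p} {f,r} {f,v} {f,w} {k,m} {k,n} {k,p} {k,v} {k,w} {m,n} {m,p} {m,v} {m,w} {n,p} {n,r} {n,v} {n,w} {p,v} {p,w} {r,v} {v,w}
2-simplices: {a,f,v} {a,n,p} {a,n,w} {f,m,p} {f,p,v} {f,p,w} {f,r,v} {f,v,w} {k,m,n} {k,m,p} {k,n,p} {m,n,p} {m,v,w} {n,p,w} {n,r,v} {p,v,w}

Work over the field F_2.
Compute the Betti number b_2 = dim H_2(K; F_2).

n_0=9 n_1=27 n_2=16  [Z2]
∂1: piv[af,an,ap,av,aw,fm,fr,km] rk=8  ker:fp,fv,fw,kn,kp,kv,kw,mn,mp,mv,mw,np,nr,nv,nw,pv,pw,rv,vw
∂2: piv[afv,anp,anw,fmp,fpv,fpw,frv,fvw,kmn,kmp,knp,mvw,npw,nrv] rk=14  ker:mnp,pvw
b_2=(16−14)−0=2

b_2=2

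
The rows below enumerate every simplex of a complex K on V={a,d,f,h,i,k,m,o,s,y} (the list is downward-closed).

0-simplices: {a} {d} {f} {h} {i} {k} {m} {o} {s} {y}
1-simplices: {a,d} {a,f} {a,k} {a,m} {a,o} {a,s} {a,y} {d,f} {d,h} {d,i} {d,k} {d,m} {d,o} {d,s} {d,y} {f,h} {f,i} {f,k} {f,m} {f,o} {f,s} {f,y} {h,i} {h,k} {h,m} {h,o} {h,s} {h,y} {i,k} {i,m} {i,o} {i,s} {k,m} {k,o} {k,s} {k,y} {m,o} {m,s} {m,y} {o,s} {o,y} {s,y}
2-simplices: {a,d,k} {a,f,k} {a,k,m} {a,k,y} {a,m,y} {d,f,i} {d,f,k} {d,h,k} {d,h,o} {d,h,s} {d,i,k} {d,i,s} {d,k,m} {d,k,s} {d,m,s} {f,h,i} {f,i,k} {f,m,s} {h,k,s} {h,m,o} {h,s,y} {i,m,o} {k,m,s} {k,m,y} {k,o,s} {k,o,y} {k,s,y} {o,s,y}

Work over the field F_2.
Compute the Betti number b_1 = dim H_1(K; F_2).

n_0=10 n_1=42 n_2=28  [Z2]
∂1: piv[ad,af,ak,am,ao,as,ay,dh,di] rk=9  ker:df,dk,dm,do,ds,dy,fh,fi,fk,fm,fo,fs,fy,hi,hk,hm,ho,hs,hy,ik,im,io,is,km,ko,ks,ky,mo,ms,my,os,oy,sy
∂2: piv[adk,afk,akm,aky,amy,dfi,dfk,dhk,dho,dhs,dik,dis,dkm,dks,dms,fhi,fms,hmo,hsy,imo,kos,koy,ksy] rk=23  ker:fik,hks,kms,kmy,osy
b_1=(42−9)−23=10

b_1=10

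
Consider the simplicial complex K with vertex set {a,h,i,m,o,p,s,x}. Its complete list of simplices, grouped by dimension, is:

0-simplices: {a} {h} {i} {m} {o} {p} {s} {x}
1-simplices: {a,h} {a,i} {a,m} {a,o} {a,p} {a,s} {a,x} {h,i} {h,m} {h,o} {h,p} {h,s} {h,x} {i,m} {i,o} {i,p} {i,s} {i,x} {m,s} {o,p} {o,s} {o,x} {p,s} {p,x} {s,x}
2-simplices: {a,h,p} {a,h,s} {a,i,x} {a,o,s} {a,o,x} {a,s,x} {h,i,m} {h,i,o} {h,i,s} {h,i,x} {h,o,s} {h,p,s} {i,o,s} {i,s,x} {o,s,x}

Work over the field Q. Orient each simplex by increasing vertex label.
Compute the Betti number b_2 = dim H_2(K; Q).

b_2=2

n_0=8 n_1=25 n_2=15  [Q]
∂1: piv[ah,ai,am,ao,ap,as,ax] rk=7  ker:hi,hm,ho,hp,hs,hx,im,io,ip,is,ix,ms,op,os,ox,ps,px,sx
∂2: piv[ahp,ahs,aix,aos,aox,asx,him,hio,his,hix,hos,hps,isx] rk=13  ker:ios,osx
b_2=(15−13)−0=2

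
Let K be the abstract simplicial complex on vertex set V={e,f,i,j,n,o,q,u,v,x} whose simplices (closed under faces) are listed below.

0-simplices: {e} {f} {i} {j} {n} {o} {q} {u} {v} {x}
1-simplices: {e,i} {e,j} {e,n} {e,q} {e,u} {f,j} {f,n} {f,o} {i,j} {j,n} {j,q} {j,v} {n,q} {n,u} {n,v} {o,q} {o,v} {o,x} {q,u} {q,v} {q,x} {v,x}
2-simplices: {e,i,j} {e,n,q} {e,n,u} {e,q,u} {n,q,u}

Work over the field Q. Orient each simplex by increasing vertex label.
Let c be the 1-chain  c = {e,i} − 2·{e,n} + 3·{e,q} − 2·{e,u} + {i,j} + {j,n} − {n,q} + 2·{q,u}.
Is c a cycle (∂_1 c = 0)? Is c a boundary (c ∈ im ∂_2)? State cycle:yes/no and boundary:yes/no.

n_0=10 n_1=22 n_2=5  [Q]
∂1: piv[ei,ej,en,eq,eu,fj,fo,jv,ox] rk=9  ker:fn,ij,jn,jq,nq,nu,nv,oq,ov,qu,qv,qx,vx
∂2: piv[eij,enq,enu,equ] rk=4  ker:nqu
∂1c = 0
c vs im∂2: residual ≠ 0 ⇒ not boundary

cycle:yes boundary:no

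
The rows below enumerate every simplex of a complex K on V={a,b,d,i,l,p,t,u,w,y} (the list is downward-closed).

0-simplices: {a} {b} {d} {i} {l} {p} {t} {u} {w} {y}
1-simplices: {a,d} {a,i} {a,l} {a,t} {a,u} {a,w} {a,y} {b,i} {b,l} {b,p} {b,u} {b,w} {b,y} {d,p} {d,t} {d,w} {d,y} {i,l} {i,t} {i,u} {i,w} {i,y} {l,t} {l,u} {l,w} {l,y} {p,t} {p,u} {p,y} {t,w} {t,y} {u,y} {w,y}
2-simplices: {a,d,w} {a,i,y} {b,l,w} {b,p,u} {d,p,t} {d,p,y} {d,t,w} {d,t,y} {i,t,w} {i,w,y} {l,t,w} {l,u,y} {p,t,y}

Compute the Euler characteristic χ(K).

χ(K)=-10

n_0=10 n_1=33 n_2=13
χ=+10−33+13=-10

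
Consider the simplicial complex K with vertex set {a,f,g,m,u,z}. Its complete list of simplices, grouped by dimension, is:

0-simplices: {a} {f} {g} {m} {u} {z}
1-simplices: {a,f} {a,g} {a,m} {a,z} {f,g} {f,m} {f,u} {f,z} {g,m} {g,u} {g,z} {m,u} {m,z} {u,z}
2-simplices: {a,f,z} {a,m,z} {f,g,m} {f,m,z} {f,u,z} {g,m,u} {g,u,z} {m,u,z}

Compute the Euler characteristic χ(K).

χ(K)=0

n_0=6 n_1=14 n_2=8
χ=+6−14+8=0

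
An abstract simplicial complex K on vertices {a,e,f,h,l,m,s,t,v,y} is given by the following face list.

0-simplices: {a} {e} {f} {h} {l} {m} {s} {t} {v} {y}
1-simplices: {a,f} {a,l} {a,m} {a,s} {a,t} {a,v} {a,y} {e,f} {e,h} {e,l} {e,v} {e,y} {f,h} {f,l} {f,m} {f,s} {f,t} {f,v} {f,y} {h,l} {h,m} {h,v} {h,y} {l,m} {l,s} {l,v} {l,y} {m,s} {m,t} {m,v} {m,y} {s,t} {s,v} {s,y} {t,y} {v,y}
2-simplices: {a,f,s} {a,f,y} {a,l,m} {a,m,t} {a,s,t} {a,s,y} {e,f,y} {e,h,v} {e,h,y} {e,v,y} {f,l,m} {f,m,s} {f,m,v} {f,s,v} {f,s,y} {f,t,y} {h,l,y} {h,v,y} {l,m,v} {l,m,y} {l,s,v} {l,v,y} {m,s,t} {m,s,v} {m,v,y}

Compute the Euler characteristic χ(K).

n_0=10 n_1=36 n_2=25
χ=+10−36+25=-1

χ(K)=-1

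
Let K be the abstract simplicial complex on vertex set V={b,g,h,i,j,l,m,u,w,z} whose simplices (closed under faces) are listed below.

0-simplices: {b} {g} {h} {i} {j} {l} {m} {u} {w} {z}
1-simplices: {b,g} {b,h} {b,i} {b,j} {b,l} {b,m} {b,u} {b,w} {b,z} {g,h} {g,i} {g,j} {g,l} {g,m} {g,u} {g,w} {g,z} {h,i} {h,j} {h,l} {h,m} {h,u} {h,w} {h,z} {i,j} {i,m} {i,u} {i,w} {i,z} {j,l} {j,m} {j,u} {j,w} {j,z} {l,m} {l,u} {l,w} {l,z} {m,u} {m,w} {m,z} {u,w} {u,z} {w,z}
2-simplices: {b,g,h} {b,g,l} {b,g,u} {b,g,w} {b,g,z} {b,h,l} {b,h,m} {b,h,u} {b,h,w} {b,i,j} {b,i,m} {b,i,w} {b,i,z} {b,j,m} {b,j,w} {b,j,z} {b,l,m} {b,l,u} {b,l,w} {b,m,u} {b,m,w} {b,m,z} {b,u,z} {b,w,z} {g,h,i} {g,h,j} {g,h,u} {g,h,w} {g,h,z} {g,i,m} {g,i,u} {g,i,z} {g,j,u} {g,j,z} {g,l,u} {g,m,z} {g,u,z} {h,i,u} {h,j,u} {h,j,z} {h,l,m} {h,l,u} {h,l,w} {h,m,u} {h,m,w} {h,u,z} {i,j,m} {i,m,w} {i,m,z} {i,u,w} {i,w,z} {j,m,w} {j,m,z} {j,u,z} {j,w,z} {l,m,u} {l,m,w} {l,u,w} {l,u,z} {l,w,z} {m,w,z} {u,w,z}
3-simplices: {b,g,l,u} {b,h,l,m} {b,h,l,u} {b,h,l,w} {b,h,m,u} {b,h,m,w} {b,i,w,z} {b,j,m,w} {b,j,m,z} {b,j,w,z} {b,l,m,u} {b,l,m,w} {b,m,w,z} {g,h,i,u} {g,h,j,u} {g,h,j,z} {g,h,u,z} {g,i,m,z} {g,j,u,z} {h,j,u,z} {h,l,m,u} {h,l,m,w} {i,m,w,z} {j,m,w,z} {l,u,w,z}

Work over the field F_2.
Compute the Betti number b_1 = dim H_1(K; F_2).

b_1=1

n_0=10 n_1=44 n_2=62 n_3=25  [Z2]
∂1: piv[bg,bh,bi,bj,bl,bm,bu,bw,bz] rk=9  ker:gh,gi,gj,gl,gm,gu,gw,gz,hi,hj,hl,hm,hu,hw,hz,ij,im,iu,iw,iz,jl,jm,ju,jw,jz,lm,lu,lw,lz,mu,mw,mz,uw,uz,wz
∂2: piv[bgh,bgl,bgu,bgw,bgz,bhl,bhm,bhu,bhw,bij,bim,biw,biz,bjm,bjw,bjz,blm,blu,blw,bmu,bmw,bmz,buz,bwz,ghi,ghj,ghz,gim,giu,giz,gju,gjz,iuw,luz] rk=34  ker:ghu,ghw,glu,gmz,guz,hiu,hju,hjz,hlm,hlu,hlw,hmu,hmw,huz,ijm,imw,imz,iwz,jmw,jmz,juz,jwz,lmu,lmw,luw,lwz,mwz,uwz
∂3: piv[bglu,bhlm,bhlu,bhlw,bhmu,bhmw,biwz,bjmw,bjmz,bjwz,blmu,blmw,bmwz,ghiu,ghju,ghjz,ghuz,gimz,gjuz,imwz,luwz] rk=21  ker:hjuz,hlmu,hlmw,jmwz
b_1=(44−9)−34=1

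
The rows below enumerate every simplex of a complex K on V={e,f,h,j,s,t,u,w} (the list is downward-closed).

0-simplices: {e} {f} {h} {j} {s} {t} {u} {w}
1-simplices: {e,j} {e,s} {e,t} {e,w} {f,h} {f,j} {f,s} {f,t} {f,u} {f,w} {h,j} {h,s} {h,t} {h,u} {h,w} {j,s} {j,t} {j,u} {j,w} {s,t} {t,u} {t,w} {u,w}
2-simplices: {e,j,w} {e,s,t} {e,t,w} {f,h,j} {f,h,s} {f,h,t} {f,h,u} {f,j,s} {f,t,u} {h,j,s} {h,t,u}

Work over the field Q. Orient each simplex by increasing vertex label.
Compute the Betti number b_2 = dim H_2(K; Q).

b_2=2

n_0=8 n_1=23 n_2=11  [Q]
∂1: piv[ej,es,et,ew,fh,fj,fu] rk=7  ker:fs,ft,fw,hj,hs,ht,hu,hw,js,jt,ju,jw,st,tu,tw,uw
∂2: piv[ejw,est,etw,fhj,fhs,fht,fhu,fjs,ftu] rk=9  ker:hjs,htu
b_2=(11−9)−0=2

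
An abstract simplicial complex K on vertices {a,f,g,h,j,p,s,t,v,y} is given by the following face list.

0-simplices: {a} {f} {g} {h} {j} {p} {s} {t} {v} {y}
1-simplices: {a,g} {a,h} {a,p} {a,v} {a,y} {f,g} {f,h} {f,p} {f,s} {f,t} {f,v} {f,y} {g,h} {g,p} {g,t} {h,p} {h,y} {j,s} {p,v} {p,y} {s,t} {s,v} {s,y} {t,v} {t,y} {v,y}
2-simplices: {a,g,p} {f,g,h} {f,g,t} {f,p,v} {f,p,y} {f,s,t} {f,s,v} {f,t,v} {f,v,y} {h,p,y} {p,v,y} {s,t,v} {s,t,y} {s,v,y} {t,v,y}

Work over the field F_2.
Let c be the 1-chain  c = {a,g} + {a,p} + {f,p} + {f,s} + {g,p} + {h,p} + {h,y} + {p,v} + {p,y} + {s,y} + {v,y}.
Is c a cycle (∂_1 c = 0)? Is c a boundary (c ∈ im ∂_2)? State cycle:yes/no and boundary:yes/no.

cycle:yes boundary:yes

n_0=10 n_1=26 n_2=15  [Z2]
∂1: piv[ag,ah,ap,av,ay,fg,fs,ft,js] rk=9  ker:fh,fp,fv,fy,gh,gp,gt,hp,hy,pv,py,st,sv,sy,tv,ty,vy
∂2: piv[agp,fgh,fgt,fpv,fpy,fst,fsv,ftv,fvy,hpy,sty,svy] rk=12  ker:pvy,stv,tvy
∂1c = 0
c vs im∂2: reduces to 0 ⇒ boundary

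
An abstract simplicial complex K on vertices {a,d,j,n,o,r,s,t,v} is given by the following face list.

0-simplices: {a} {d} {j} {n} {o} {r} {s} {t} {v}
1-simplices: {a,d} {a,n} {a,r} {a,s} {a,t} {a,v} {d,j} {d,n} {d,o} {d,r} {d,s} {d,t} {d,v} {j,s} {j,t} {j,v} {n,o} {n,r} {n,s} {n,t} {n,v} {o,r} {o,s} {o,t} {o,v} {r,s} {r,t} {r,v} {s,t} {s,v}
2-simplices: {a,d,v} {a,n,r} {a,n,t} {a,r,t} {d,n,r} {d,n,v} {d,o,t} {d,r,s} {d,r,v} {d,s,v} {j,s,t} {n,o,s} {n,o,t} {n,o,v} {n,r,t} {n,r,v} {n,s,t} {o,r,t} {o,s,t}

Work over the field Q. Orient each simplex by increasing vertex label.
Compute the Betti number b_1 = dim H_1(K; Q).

n_0=9 n_1=30 n_2=19  [Q]
∂1: piv[ad,an,ar,as,at,av,dj,do] rk=8  ker:dn,dr,ds,dt,dv,js,jt,jv,no,nr,ns,nt,nv,or,os,ot,ov,rs,rt,rv,st,sv
∂2: piv[adv,anr,ant,art,dnr,dnv,dot,drs,drv,dsv,jst,nos,not,nov,nst,ort] rk=16  ker:nrt,nrv,ost
b_1=(30−8)−16=6

b_1=6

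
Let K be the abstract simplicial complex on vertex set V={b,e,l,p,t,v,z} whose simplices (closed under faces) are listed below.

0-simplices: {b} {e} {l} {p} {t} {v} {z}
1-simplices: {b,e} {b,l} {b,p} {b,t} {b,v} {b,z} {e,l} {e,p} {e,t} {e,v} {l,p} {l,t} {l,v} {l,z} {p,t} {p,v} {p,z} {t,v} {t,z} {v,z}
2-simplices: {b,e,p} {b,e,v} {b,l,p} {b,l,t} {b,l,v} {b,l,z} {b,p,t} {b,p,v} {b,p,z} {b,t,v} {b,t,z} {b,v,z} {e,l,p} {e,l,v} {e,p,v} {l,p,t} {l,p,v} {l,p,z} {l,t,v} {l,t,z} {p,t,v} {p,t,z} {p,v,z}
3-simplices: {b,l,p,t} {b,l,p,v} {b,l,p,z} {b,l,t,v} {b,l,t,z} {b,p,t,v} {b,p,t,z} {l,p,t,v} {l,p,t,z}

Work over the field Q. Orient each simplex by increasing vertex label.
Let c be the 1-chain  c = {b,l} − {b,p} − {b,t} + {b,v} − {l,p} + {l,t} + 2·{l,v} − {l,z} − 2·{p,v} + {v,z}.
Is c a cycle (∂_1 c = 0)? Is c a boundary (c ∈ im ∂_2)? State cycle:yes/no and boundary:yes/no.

cycle:yes boundary:yes

n_0=7 n_1=20 n_2=23 n_3=9  [Q]
∂1: piv[be,bl,bp,bt,bv,bz] rk=6  ker:el,ep,et,ev,lp,lt,lv,lz,pt,pv,pz,tv,tz,vz
∂2: piv[bep,bev,blp,blt,blv,blz,bpt,bpv,bpz,btv,btz,bvz,elp] rk=13  ker:elv,epv,lpt,lpv,lpz,ltv,ltz,ptv,ptz,pvz
∂3: piv[blpt,blpv,blpz,bltv,bltz,bptv,bptz] rk=7  ker:lptv,lptz
∂1c = 0
c vs im∂2: reduces to 0 ⇒ boundary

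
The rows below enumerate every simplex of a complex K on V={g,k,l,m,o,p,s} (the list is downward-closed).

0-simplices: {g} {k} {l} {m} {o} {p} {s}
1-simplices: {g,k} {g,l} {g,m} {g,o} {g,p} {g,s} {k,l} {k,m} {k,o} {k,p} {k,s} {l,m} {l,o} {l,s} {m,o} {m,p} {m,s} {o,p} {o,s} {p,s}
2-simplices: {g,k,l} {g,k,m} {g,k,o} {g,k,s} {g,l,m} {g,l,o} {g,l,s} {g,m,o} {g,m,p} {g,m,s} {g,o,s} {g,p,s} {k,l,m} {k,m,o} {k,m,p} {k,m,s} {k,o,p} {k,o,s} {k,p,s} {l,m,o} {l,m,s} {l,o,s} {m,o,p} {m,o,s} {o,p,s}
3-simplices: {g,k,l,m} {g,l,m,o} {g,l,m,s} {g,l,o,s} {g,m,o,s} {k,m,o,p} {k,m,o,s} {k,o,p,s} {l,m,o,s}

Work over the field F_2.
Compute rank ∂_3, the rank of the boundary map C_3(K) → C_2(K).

rank∂_3=8

n_0=7 n_1=20 n_2=25 n_3=9  [Z2]
∂1: piv[gk,gl,gm,go,gp,gs] rk=6  ker:kl,km,ko,kp,ks,lm,lo,ls,mo,mp,ms,op,os,ps
∂2: piv[gkl,gkm,gko,gks,glm,glo,gls,gmo,gmp,gms,gos,gps,kmp,kop] rk=14  ker:klm,kmo,kms,kos,kps,lmo,lms,los,mop,mos,ops
∂3: piv[gklm,glmo,glms,glos,gmos,kmop,kmos,kops] rk=8  ker:lmos
rk∂_3=8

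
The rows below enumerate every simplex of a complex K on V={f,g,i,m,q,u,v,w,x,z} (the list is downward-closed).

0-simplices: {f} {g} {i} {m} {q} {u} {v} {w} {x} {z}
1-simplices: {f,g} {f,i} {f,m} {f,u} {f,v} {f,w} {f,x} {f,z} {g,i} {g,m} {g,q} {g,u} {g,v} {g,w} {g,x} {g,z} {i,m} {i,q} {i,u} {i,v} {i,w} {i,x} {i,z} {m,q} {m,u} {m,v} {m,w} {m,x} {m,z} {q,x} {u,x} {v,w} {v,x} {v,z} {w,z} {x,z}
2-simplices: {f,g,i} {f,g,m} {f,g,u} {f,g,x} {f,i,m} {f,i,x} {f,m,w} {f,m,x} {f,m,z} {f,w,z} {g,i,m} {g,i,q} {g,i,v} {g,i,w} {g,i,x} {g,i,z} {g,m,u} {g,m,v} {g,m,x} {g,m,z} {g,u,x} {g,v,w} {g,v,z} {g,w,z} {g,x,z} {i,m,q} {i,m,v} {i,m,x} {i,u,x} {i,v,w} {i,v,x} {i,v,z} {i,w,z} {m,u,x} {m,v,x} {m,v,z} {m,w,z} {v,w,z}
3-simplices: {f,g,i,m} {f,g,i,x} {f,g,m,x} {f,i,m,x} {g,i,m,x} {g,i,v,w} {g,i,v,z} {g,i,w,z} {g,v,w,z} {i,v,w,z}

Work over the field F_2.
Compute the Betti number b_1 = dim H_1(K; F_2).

n_0=10 n_1=36 n_2=38 n_3=10  [Z2]
∂1: piv[fg,fi,fm,fu,fv,fw,fx,fz,gq] rk=9  ker:gi,gm,gu,gv,gw,gx,gz,im,iq,iu,iv,iw,ix,iz,mq,mu,mv,mw,mx,mz,qx,ux,vw,vx,vz,wz,xz
∂2: piv[fgi,fgm,fgu,fgx,fim,fix,fmw,fmx,fmz,fwz,giq,giv,giw,giz,gmu,gmv,gmz,gux,gvw,gvz,gwz,gxz,imq,iux,ivx] rk=25  ker:gim,gix,gmx,imv,imx,ivw,ivz,iwz,mux,mvx,mvz,mwz,vwz
∂3: piv[fgim,fgix,fgmx,fimx,givw,givz,giwz,gvwz] rk=8  ker:gimx,ivwz
b_1=(36−9)−25=2

b_1=2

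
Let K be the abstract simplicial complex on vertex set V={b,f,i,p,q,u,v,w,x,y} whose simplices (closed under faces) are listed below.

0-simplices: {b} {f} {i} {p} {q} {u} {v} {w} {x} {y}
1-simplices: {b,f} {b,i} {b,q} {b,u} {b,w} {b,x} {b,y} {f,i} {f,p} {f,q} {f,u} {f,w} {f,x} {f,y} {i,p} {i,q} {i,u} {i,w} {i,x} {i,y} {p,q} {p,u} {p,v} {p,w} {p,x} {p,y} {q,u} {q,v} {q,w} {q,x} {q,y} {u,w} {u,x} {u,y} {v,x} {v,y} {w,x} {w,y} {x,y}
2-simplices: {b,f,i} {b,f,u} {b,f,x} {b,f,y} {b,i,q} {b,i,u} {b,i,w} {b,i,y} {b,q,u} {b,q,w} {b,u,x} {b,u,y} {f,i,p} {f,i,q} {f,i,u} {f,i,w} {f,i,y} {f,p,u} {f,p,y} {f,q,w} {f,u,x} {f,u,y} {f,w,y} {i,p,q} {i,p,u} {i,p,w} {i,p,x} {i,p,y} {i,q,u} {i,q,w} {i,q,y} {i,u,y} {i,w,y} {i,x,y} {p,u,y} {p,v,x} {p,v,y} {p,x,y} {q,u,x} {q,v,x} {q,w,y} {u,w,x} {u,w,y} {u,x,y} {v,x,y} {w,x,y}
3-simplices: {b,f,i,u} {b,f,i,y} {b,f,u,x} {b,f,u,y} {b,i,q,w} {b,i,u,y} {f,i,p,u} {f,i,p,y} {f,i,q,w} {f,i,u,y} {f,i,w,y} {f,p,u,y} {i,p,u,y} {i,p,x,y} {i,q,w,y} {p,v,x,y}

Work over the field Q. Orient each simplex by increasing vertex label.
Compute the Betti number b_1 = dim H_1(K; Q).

n_0=10 n_1=39 n_2=46 n_3=16  [Q]
∂1: piv[bf,bi,bq,bu,bw,bx,by,fp,pv] rk=9  ker:fi,fq,fu,fw,fx,fy,ip,iq,iu,iw,ix,iy,pq,pu,pw,px,py,qu,qv,qw,qx,qy,uw,ux,uy,vx,vy,wx,wy,xy
∂2: piv[bfi,bfu,bfx,bfy,biq,biu,biw,biy,bqu,bqw,bux,buy,fip,fiq,fiw,fpu,fpy,fwy,ipq,ipw,ipx,iqy,ixy,pvx,pvy,qux,qvx,uwx,uwy,uxy] rk=30  ker:fiu,fiy,fqw,fux,fuy,ipu,ipy,iqu,iqw,iuy,iwy,puy,pxy,qwy,vxy,wxy
∂3: piv[bfiu,bfiy,bfux,bfuy,biqw,biuy,fipu,fipy,fiqw,fiwy,fpuy,ipxy,iqwy,pvxy] rk=14  ker:fiuy,ipuy
b_1=(39−9)−30=0

b_1=0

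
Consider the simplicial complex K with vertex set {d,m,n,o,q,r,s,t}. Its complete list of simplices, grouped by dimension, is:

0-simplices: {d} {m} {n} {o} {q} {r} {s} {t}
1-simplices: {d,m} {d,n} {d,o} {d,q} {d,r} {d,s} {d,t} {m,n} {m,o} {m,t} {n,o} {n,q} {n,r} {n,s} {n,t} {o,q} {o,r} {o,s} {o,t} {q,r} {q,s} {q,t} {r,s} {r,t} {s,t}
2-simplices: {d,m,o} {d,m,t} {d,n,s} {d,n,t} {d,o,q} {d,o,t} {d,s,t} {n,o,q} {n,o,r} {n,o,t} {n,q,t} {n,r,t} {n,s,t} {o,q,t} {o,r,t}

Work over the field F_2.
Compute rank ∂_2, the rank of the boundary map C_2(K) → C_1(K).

rank∂_2=12

n_0=8 n_1=25 n_2=15  [Z2]
∂1: piv[dm,dn,do,dq,dr,ds,dt] rk=7  ker:mn,mo,mt,no,nq,nr,ns,nt,oq,or,os,ot,qr,qs,qt,rs,rt,st
∂2: piv[dmo,dmt,dns,dnt,doq,dot,dst,noq,nor,not,nqt,nrt] rk=12  ker:nst,oqt,ort
rk∂_2=12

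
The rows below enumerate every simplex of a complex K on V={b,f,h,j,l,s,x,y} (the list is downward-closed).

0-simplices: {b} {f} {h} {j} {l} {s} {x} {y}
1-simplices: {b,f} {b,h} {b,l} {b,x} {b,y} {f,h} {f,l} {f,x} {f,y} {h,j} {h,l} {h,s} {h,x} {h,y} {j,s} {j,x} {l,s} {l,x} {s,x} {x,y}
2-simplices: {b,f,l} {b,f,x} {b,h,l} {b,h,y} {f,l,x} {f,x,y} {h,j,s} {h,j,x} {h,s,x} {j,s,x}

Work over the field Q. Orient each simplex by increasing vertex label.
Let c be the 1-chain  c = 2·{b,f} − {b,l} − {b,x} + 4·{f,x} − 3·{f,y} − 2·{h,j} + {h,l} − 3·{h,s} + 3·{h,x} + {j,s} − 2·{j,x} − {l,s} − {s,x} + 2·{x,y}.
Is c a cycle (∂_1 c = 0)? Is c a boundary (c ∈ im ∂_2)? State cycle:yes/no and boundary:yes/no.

n_0=8 n_1=20 n_2=10  [Q]
∂1: piv[bf,bh,bl,bx,by,hj,hs] rk=7  ker:fh,fl,fx,fy,hl,hx,hy,js,jx,ls,lx,sx,xy
∂2: piv[bfl,bfx,bhl,bhy,flx,fxy,hjs,hjx,hsx] rk=9  ker:jsx
∂1c = {f} + {h} − {j} + {l} − 2·{s} + {x} − {y}

cycle:no boundary:no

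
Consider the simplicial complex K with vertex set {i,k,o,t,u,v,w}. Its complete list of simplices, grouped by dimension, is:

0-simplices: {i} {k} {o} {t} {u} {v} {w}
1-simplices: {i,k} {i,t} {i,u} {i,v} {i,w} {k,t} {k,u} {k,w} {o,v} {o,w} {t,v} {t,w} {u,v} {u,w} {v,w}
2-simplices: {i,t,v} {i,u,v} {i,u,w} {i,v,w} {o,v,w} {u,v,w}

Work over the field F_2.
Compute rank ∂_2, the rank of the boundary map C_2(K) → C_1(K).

rank∂_2=5

n_0=7 n_1=15 n_2=6  [Z2]
∂1: piv[ik,it,iu,iv,iw,ov] rk=6  ker:kt,ku,kw,ow,tv,tw,uv,uw,vw
∂2: piv[itv,iuv,iuw,ivw,ovw] rk=5  ker:uvw
rk∂_2=5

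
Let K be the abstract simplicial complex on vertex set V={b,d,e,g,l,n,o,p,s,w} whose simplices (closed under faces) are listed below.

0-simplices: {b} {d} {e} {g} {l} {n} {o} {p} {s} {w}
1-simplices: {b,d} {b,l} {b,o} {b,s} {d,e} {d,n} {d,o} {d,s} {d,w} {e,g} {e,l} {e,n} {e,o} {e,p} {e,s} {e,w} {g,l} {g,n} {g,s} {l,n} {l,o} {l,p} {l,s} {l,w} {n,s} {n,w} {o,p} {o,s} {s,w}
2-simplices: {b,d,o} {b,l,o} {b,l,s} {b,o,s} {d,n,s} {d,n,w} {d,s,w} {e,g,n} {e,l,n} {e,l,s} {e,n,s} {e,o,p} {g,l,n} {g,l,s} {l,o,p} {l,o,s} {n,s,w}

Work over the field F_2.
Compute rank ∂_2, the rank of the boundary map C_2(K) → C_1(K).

n_0=10 n_1=29 n_2=17  [Z2]
∂1: piv[bd,bl,bo,bs,de,dn,dw,eg,ep] rk=9  ker:do,ds,el,en,eo,es,ew,gl,gn,gs,ln,lo,lp,ls,lw,ns,nw,op,os,sw
∂2: piv[bdo,blo,bls,bos,dns,dnw,dsw,egn,eln,els,ens,eop,gln,gls,lop] rk=15  ker:los,nsw
rk∂_2=15

rank∂_2=15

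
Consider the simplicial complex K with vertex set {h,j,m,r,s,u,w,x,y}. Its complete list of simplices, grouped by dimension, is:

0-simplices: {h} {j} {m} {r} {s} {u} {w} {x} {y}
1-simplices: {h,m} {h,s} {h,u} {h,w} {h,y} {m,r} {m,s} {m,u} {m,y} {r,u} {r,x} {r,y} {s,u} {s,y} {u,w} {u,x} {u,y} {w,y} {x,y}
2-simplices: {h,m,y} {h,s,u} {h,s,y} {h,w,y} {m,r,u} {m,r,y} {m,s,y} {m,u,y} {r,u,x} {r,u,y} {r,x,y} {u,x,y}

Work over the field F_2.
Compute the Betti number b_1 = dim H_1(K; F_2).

b_1=2

n_0=9 n_1=19 n_2=12  [Z2]
∂1: piv[hm,hs,hu,hw,hy,mr,rx] rk=7  ker:ms,mu,my,ru,ry,su,sy,uw,ux,uy,wy,xy
∂2: piv[hmy,hsu,hsy,hwy,mru,mry,msy,muy,rux,rxy] rk=10  ker:ruy,uxy
b_1=(19−7)−10=2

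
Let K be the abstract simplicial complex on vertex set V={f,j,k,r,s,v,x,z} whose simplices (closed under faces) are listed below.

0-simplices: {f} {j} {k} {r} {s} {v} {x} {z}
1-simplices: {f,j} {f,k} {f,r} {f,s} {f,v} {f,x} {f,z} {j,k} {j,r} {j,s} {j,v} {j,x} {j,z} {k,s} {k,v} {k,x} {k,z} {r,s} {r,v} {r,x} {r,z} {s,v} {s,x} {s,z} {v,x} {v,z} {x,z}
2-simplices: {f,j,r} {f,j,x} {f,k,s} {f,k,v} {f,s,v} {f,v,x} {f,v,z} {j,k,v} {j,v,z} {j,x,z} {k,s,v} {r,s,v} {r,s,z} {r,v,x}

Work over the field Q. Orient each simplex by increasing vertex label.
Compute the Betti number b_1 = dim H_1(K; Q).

b_1=7

n_0=8 n_1=27 n_2=14  [Q]
∂1: piv[fj,fk,fr,fs,fv,fx,fz] rk=7  ker:jk,jr,js,jv,jx,jz,ks,kv,kx,kz,rs,rv,rx,rz,sv,sx,sz,vx,vz,xz
∂2: piv[fjr,fjx,fks,fkv,fsv,fvx,fvz,jkv,jvz,jxz,rsv,rsz,rvx] rk=13  ker:ksv
b_1=(27−7)−13=7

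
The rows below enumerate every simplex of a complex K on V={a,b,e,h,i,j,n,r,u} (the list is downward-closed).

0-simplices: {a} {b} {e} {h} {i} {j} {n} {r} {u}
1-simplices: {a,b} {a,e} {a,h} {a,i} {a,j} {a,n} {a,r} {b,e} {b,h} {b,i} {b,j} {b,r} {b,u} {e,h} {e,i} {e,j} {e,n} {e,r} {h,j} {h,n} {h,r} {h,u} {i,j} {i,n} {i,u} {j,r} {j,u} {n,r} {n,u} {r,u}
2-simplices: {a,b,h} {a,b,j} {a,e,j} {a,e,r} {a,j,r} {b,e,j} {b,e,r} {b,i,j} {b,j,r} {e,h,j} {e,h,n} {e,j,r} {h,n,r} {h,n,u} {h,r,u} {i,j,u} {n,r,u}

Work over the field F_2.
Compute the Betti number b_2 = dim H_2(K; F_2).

b_2=3

n_0=9 n_1=30 n_2=17  [Z2]
∂1: piv[ab,ae,ah,ai,aj,an,ar,bu] rk=8  ker:be,bh,bi,bj,br,eh,ei,ej,en,er,hj,hn,hr,hu,ij,in,iu,jr,ju,nr,nu,ru
∂2: piv[abh,abj,aej,aer,ajr,bej,ber,bij,ehj,ehn,hnr,hnu,hru,iju] rk=14  ker:bjr,ejr,nru
b_2=(17−14)−0=3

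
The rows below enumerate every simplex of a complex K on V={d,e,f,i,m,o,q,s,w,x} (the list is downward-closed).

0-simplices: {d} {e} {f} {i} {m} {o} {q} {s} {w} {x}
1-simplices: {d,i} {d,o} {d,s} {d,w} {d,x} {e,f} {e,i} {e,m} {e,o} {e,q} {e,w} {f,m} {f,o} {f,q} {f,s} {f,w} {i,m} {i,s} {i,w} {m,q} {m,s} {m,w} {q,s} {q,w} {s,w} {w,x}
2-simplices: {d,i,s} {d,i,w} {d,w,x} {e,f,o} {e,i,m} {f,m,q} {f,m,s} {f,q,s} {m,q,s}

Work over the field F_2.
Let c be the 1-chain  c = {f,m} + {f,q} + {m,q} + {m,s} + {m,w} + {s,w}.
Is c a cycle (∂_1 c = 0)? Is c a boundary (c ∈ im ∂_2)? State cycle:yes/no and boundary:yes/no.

cycle:yes boundary:no

n_0=10 n_1=26 n_2=9  [Z2]
∂1: piv[di,do,ds,dw,dx,ef,ei,em,eq] rk=9  ker:eo,ew,fm,fo,fq,fs,fw,im,is,iw,mq,ms,mw,qs,qw,sw,wx
∂2: piv[dis,diw,dwx,efo,eim,fmq,fms,fqs] rk=8  ker:mqs
∂1c = 0
c vs im∂2: residual ≠ 0 ⇒ not boundary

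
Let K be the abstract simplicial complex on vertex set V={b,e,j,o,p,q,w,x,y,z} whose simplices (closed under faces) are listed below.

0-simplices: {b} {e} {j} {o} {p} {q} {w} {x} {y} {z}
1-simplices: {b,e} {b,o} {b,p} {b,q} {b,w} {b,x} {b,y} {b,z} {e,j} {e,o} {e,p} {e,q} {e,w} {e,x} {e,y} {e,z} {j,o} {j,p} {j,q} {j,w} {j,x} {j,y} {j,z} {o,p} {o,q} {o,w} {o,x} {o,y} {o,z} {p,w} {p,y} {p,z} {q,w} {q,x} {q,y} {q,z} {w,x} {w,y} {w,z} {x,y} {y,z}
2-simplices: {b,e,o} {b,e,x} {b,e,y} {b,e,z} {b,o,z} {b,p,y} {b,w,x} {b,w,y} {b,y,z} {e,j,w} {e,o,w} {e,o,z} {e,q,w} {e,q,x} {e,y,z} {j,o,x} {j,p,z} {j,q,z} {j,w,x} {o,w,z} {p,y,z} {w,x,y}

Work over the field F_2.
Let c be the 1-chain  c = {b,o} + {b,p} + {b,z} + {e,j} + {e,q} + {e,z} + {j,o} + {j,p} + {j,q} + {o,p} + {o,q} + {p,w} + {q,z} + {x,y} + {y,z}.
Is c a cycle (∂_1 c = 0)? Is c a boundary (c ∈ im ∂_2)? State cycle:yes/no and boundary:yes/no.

cycle:no boundary:no

n_0=10 n_1=41 n_2=22  [Z2]
∂1: piv[be,bo,bp,bq,bw,bx,by,bz,ej] rk=9  ker:eo,ep,eq,ew,ex,ey,ez,jo,jp,jq,jw,jx,jy,jz,op,oq,ow,ox,oy,oz,pw,py,pz,qw,qx,qy,qz,wx,wy,wz,xy,yz
∂2: piv[beo,bex,bey,bez,boz,bpy,bwx,bwy,byz,ejw,eow,eqw,eqx,jox,jpz,jqz,jwx,owz,pyz,wxy] rk=20  ker:eoz,eyz
∂1c = {b} + {e} + {w} + {x}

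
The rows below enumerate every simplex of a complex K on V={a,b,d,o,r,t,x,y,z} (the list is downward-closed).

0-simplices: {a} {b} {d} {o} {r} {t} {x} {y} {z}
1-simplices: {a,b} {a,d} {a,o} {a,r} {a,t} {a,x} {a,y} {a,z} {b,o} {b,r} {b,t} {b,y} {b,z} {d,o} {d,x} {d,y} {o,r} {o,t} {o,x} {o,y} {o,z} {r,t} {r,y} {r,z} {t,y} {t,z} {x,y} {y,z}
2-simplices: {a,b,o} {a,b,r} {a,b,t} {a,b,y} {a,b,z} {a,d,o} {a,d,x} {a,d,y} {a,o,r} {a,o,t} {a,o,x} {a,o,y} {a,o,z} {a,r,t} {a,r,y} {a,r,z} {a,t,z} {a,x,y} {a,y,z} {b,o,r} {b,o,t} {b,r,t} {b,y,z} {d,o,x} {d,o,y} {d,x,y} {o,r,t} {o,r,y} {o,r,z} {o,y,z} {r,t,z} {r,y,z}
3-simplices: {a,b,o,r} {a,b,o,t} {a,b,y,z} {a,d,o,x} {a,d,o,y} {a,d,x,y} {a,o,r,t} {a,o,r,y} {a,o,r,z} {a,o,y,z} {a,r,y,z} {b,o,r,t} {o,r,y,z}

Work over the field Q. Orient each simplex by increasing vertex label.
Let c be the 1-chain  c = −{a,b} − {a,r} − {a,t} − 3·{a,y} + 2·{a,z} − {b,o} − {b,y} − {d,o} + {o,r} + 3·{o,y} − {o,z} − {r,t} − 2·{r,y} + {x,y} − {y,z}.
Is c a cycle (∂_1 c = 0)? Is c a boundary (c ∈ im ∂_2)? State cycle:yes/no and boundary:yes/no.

cycle:no boundary:no

n_0=9 n_1=28 n_2=32 n_3=13  [Q]
∂1: piv[ab,ad,ao,ar,at,ax,ay,az] rk=8  ker:bo,br,bt,by,bz,do,dx,dy,or,ot,ox,oy,oz,rt,ry,rz,ty,tz,xy,yz
∂2: piv[abo,abr,abt,aby,abz,ado,adx,ady,aor,aot,aox,aoy,aoz,art,ary,arz,atz,axy,ayz] rk=19  ker:bor,bot,brt,byz,dox,doy,dxy,ort,ory,orz,oyz,rtz,ryz
∂3: piv[abor,abot,abyz,adox,adoy,adxy,aort,aory,aorz,aoyz,aryz,bort] rk=12  ker:oryz
∂1c = 4·{a} + {b} + {d} − 5·{o} + 3·{r} − 2·{t} − {x} − {y}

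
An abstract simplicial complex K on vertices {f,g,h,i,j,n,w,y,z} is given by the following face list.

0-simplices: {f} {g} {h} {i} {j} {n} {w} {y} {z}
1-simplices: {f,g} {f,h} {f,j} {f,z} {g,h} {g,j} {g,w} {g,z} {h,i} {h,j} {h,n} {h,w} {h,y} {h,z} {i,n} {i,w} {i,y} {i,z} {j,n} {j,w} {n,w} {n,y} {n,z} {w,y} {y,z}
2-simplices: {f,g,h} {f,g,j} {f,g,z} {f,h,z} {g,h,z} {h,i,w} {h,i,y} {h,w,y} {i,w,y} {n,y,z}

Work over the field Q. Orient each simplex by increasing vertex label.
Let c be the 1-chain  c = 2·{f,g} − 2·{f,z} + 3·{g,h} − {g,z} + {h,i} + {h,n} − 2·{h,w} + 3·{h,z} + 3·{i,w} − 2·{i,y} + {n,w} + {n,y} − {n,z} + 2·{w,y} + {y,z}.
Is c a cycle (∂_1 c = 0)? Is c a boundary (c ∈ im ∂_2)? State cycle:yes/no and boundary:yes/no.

n_0=9 n_1=25 n_2=10  [Q]
∂1: piv[fg,fh,fj,fz,gw,hi,hn,hy] rk=8  ker:gh,gj,gz,hj,hw,hz,in,iw,iy,iz,jn,jw,nw,ny,nz,wy,yz
∂2: piv[fgh,fgj,fgz,fhz,hiw,hiy,hwy,nyz] rk=8  ker:ghz,iwy
∂1c = 0
c vs im∂2: residual ≠ 0 ⇒ not boundary

cycle:yes boundary:no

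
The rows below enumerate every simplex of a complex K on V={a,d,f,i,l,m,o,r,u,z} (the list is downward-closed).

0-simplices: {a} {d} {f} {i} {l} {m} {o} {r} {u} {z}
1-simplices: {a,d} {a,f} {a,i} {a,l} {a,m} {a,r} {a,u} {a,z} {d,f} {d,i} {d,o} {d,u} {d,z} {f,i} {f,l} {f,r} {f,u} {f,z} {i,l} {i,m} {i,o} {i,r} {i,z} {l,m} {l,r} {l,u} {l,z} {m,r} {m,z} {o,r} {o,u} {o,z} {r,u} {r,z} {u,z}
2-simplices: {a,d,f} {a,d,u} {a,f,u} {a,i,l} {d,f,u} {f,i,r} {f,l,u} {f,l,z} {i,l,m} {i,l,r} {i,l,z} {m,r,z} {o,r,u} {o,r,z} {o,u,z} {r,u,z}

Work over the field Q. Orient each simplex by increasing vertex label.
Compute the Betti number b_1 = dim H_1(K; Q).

b_1=12

n_0=10 n_1=35 n_2=16  [Q]
∂1: piv[ad,af,ai,al,am,ar,au,az,do] rk=9  ker:df,di,du,dz,fi,fl,fr,fu,fz,il,im,io,ir,iz,lm,lr,lu,lz,mr,mz,or,ou,oz,ru,rz,uz
∂2: piv[adf,adu,afu,ail,fir,flu,flz,ilm,ilr,ilz,mrz,oru,orz,ouz] rk=14  ker:dfu,ruz
b_1=(35−9)−14=12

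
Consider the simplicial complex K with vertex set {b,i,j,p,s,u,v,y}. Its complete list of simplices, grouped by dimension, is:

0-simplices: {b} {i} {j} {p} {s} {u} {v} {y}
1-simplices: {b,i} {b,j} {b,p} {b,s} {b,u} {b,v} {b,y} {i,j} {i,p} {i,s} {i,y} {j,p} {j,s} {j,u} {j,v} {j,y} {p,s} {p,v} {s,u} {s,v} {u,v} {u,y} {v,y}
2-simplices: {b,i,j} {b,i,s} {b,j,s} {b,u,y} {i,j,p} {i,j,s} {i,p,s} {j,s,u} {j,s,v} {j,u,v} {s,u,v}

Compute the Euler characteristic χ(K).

n_0=8 n_1=23 n_2=11
χ=+8−23+11=-4

χ(K)=-4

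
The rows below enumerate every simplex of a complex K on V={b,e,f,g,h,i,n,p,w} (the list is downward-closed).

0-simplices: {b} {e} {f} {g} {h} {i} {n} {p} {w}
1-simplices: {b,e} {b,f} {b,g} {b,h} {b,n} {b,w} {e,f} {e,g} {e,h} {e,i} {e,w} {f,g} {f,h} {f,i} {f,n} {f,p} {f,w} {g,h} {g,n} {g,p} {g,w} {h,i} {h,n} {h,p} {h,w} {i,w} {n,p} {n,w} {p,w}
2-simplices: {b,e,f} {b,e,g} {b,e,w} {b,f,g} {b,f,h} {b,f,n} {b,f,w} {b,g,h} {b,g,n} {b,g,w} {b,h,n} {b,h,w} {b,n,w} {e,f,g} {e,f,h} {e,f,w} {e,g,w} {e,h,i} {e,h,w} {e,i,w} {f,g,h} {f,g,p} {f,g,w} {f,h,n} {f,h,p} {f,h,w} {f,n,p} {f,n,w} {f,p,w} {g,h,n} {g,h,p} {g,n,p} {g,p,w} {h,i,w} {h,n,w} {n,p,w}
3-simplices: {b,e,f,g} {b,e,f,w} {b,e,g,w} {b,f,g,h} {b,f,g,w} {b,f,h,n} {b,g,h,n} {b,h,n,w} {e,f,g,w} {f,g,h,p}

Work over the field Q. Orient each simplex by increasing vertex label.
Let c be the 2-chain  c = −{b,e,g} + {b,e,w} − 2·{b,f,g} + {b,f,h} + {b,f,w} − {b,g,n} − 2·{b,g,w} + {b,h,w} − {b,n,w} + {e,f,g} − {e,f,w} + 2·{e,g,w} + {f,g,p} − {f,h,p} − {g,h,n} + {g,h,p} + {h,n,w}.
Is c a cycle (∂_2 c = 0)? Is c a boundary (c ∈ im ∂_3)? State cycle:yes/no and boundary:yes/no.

n_0=9 n_1=29 n_2=36 n_3=10  [Q]
∂1: piv[be,bf,bg,bh,bn,bw,ei,fp] rk=8  ker:ef,eg,eh,ew,fg,fh,fi,fn,fw,gh,gn,gp,gw,hi,hn,hp,hw,iw,np,nw,pw
∂2: piv[bef,beg,bew,bfg,bfh,bfn,bfw,bgh,bgn,bgw,bhn,bhw,bnw,efh,ehi,eiw,fgp,fhp,fnp,fpw] rk=20  ker:efg,efw,egw,ehw,fgh,fgw,fhn,fhw,fnw,ghn,ghp,gnp,gpw,hiw,hnw,npw
∂3: piv[befg,befw,begw,bfgh,bfgw,bfhn,bghn,bhnw,fghp] rk=9  ker:efgw
∂2c = 0
c vs im∂3: reduces to 0 ⇒ boundary

cycle:yes boundary:yes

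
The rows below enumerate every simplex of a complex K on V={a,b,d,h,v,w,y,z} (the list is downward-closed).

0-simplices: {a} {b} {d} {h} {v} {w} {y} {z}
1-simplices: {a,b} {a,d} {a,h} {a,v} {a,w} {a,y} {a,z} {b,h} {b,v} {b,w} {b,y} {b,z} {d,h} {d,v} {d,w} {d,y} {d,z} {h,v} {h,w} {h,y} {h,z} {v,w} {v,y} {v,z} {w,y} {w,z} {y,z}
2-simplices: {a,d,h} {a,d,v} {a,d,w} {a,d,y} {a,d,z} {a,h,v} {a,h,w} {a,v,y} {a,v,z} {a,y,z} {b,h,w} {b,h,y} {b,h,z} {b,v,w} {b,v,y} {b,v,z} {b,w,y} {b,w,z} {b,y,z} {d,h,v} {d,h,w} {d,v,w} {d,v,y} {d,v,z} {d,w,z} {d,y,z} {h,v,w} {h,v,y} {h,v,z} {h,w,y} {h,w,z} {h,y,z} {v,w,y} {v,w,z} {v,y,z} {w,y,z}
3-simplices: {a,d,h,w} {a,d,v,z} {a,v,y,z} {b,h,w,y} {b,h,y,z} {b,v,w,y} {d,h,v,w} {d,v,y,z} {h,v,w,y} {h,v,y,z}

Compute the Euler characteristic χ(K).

n_0=8 n_1=27 n_2=36 n_3=10
χ=+8−27+36−10=7

χ(K)=7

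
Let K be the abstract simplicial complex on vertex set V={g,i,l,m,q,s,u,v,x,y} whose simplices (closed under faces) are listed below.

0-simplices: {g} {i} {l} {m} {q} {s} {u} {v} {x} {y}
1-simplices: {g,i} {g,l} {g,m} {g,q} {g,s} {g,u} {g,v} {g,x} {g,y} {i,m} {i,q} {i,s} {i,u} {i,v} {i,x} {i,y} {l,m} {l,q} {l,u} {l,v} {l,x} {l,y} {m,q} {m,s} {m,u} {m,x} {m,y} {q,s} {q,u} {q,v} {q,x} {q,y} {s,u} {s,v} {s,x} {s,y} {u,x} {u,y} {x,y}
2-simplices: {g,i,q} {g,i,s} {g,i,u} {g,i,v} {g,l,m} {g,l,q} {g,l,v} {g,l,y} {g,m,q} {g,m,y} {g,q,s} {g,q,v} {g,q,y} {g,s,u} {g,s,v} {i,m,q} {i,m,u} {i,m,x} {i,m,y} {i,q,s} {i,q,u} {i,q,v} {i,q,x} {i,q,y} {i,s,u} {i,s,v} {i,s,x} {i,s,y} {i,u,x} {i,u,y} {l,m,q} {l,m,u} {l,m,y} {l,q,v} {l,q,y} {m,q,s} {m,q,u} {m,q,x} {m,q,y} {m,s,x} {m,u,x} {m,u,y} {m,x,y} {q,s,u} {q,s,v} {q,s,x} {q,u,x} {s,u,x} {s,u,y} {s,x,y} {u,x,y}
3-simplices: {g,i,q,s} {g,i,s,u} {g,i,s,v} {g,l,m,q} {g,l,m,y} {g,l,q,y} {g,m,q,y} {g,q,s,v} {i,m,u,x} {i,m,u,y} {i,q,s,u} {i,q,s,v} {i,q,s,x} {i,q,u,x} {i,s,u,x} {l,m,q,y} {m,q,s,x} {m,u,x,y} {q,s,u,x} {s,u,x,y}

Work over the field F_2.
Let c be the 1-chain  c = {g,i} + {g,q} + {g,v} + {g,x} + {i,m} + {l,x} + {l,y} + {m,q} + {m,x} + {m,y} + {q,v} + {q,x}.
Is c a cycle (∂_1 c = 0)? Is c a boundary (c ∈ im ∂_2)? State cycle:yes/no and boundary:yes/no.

n_0=10 n_1=39 n_2=51 n_3=20  [Z2]
∂1: piv[gi,gl,gm,gq,gs,gu,gv,gx,gy] rk=9  ker:im,iq,is,iu,iv,ix,iy,lm,lq,lu,lv,lx,ly,mq,ms,mu,mx,my,qs,qu,qv,qx,qy,su,sv,sx,sy,ux,uy,xy
∂2: piv[giq,gis,giu,giv,glm,glq,glv,gly,gmq,gmy,gqs,gqv,gqy,gsu,gsv,imq,imu,imx,imy,iqu,iqx,isx,isy,iux,iuy,lmu,mqs,mxy] rk=28  ker:iqs,iqv,iqy,isu,isv,lmq,lmy,lqv,lqy,mqu,mqx,mqy,msx,mux,muy,qsu,qsv,qsx,qux,sux,suy,sxy,uxy
∂3: piv[giqs,gisu,gisv,glmq,glmy,glqy,gmqy,gqsv,imux,imuy,iqsu,iqsv,iqsx,iqux,isux,mqsx,muxy,suxy] rk=18  ker:lmqy,qsux
∂1c = 0
c vs im∂2: residual ≠ 0 ⇒ not boundary

cycle:yes boundary:no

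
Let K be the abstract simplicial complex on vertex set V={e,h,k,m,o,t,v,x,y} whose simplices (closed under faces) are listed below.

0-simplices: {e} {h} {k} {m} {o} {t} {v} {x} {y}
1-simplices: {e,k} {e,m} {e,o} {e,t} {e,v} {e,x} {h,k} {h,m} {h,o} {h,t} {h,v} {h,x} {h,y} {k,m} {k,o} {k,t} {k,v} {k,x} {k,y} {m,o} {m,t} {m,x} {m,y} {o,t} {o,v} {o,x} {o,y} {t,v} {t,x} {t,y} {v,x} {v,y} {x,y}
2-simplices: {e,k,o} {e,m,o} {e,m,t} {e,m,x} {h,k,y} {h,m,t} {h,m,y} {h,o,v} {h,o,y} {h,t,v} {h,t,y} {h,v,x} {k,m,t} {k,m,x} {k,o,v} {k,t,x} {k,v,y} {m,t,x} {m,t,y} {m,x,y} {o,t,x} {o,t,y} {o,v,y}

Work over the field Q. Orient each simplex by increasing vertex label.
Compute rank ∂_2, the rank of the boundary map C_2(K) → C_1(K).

rank∂_2=21

n_0=9 n_1=33 n_2=23  [Q]
∂1: piv[ek,em,eo,et,ev,ex,hk,hy] rk=8  ker:hm,ho,ht,hv,hx,km,ko,kt,kv,kx,ky,mo,mt,mx,my,ot,ov,ox,oy,tv,tx,ty,vx,vy,xy
∂2: piv[eko,emo,emt,emx,hky,hmt,hmy,hov,hoy,htv,hty,hvx,kmt,kmx,kov,ktx,kvy,mxy,otx,oty,ovy] rk=21  ker:mtx,mty
rk∂_2=21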